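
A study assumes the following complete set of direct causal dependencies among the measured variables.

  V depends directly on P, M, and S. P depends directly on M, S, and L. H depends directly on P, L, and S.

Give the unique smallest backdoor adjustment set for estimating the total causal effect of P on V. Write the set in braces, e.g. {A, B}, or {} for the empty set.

{M, S}

Variables eligible for adjustment (non-descendants of P, excluding P and V): {L, M, S}.
Backdoor paths from P to V:
  P1: P <- S -> V
  P2: P <- M -> V
  P3: P <- L -> H <- S -> V
The empty set is not sufficient: P1 (P <- S -> V) has no collider blocking it and no conditioned non-collider, so it is open.
Try {M, S}:
  P1: blocked at fork node S ∈ conditioning set.
  P2: blocked at fork node M ∈ conditioning set.
  P3: blocked at collider H (neither it nor any descendant is in the conditioning set).
{M, S} contains no descendant of P and blocks every backdoor path.
Every element of {M, S} is needed (dropping M leaves P2 open; dropping S leaves P1 open), so no proper subset is valid.
Among all size-2 subsets of the eligible variables, only {M, S} blocks every backdoor path, so it is the unique smallest valid adjustment set.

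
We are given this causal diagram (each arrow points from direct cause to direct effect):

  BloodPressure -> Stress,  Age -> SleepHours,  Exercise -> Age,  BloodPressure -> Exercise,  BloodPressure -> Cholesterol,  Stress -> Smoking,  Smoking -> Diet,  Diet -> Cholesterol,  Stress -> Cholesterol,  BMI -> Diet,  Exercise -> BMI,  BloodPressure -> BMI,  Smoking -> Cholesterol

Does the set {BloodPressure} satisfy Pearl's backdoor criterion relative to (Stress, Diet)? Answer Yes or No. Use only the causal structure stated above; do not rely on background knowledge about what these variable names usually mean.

Backdoor paths from Stress to Diet (paths whose first edge points into Stress):
  P1: Stress <- BloodPressure -> Exercise -> BMI -> Diet
  P2: Stress <- BloodPressure -> BMI -> Diet
  P3: Stress <- BloodPressure -> Cholesterol <- Smoking -> Diet
  P4: Stress <- BloodPressure -> Cholesterol <- Diet
Condition 1 (no descendant of Stress in the set): holds — descendants of Stress are {Cholesterol, Diet, Smoking}; none are in {BloodPressure}.
Condition 2 (every backdoor path blocked by {BloodPressure}):
  P1: blocked at fork node BloodPressure ∈ conditioning set.
  P2: blocked at fork node BloodPressure ∈ conditioning set.
  P3: blocked at fork node BloodPressure ∈ conditioning set.
  P4: blocked at fork node BloodPressure ∈ conditioning set.
{BloodPressure} satisfies the backdoor criterion.

Yes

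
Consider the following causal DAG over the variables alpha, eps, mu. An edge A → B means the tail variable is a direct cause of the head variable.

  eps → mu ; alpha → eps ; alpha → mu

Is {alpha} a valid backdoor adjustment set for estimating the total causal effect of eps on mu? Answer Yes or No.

Backdoor paths from eps to mu (paths whose first edge points into eps):
  P1: eps <- alpha -> mu
Condition 1 (no descendant of eps in the set): holds — descendants of eps are {mu}; none are in {alpha}.
Condition 2 (every backdoor path blocked by {alpha}):
  P1: blocked at fork node alpha ∈ conditioning set.
{alpha} satisfies the backdoor criterion.

Yes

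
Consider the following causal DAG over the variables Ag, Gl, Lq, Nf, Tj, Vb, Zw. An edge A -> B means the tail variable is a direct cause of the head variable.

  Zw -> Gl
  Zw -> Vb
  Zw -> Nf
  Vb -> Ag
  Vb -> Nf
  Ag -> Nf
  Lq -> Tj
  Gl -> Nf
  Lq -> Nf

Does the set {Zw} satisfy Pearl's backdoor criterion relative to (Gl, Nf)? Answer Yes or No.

Backdoor paths from Gl to Nf (paths whose first edge points into Gl):
  P1: Gl <- Zw -> Vb -> Ag -> Nf
  P2: Gl <- Zw -> Vb -> Nf
  P3: Gl <- Zw -> Nf
Condition 1 (no descendant of Gl in the set): holds — descendants of Gl are {Nf}; none are in {Zw}.
Condition 2 (every backdoor path blocked by {Zw}):
  P1: blocked at fork node Zw ∈ conditioning set.
  P2: blocked at fork node Zw ∈ conditioning set.
  P3: blocked at fork node Zw ∈ conditioning set.
{Zw} satisfies the backdoor criterion.

Yes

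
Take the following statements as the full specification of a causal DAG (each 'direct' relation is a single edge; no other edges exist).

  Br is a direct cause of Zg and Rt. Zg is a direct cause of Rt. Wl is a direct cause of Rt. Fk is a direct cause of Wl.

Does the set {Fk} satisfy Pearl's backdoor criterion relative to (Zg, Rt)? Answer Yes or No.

Backdoor paths from Zg to Rt (paths whose first edge points into Zg):
  P1: Zg <- Br -> Rt
Condition 1 (no descendant of Zg in the set): holds — descendants of Zg are {Rt}; none are in {Fk}.
Condition 2 (every backdoor path blocked by {Fk}):
  P1: open — no interior node is in the conditioning set.
{Fk} does not satisfy the backdoor criterion.

No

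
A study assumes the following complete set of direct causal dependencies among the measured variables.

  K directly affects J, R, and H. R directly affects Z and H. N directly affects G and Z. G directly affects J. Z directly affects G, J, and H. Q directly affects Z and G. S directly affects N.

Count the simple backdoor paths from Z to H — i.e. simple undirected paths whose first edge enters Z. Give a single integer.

A backdoor path from Z to H is any simple undirected path whose first edge points into Z (i.e. leaves Z via a parent).
Parents of Z: {N, Q, R}.
Enumerating:
  P1: Z <- Q -> G -> J <- K -> R -> H
  P2: Z <- Q -> G -> J <- K -> H
  P3: Z <- R <- K -> H
  P4: Z <- R -> H
  P5: Z <- N -> G -> J <- K -> R -> H
  P6: Z <- N -> G -> J <- K -> H
That exhausts the simple backdoor paths. Count: 6.

6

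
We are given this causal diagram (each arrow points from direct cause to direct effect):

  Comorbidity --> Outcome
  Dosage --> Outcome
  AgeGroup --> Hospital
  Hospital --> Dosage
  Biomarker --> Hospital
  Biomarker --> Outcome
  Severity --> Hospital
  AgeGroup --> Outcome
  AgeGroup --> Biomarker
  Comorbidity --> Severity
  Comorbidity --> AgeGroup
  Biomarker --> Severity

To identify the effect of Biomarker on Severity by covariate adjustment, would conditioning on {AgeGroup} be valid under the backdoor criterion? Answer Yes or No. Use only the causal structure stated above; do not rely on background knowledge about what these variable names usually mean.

Yes

Backdoor paths from Biomarker to Severity (paths whose first edge points into Biomarker):
  P1: Biomarker <- AgeGroup <- Comorbidity -> Severity
  P2: Biomarker <- AgeGroup <- Comorbidity -> Outcome <- Dosage <- Hospital <- Severity
  P3: Biomarker <- AgeGroup -> Hospital <- Severity
  P4: Biomarker <- AgeGroup -> Hospital -> Dosage -> Outcome <- Comorbidity -> Severity
  P5: Biomarker <- AgeGroup -> Outcome <- Comorbidity -> Severity
  P6: Biomarker <- AgeGroup -> Outcome <- Dosage <- Hospital <- Severity
Condition 1 (no descendant of Biomarker in the set): holds — descendants of Biomarker are {Dosage, Hospital, Outcome, Severity}; none are in {AgeGroup}.
Condition 2 (every backdoor path blocked by {AgeGroup}):
  P1: blocked at chain node AgeGroup ∈ conditioning set.
  P2: blocked at chain node AgeGroup ∈ conditioning set.
  P3: blocked at fork node AgeGroup ∈ conditioning set.
  P4: blocked at fork node AgeGroup ∈ conditioning set.
  P5: blocked at fork node AgeGroup ∈ conditioning set.
  P6: blocked at fork node AgeGroup ∈ conditioning set.
{AgeGroup} satisfies the backdoor criterion.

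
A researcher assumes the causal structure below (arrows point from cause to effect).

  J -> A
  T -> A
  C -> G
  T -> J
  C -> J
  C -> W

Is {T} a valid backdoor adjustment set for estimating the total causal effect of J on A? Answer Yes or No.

Yes

Backdoor paths from J to A (paths whose first edge points into J):
  P1: J <- T -> A
Condition 1 (no descendant of J in the set): holds — descendants of J are {A}; none are in {T}.
Condition 2 (every backdoor path blocked by {T}):
  P1: blocked at fork node T ∈ conditioning set.
{T} satisfies the backdoor criterion.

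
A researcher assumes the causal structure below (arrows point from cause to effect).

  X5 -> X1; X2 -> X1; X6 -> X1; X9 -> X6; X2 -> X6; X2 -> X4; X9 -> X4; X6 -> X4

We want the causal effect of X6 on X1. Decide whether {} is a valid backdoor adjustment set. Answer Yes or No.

No

Backdoor paths from X6 to X1 (paths whose first edge points into X6):
  P1: X6 <- X9 -> X4 <- X2 -> X1
  P2: X6 <- X2 -> X1
Condition 1 (no descendant of X6 in the set): holds — descendants of X6 are {X1, X4}; none are in {}.
Condition 2 (every backdoor path blocked by {}):
  P1: blocked at collider X4 (neither it nor any descendant is in the conditioning set).
  P2: open — no interior node is in the conditioning set.
{} does not satisfy the backdoor criterion.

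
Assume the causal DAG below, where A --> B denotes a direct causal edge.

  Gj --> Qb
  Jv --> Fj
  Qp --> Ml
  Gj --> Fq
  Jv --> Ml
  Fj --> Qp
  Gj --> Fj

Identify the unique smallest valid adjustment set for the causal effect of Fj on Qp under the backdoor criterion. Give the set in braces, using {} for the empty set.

{}

Variables eligible for adjustment (non-descendants of Fj, excluding Fj and Qp): {Fq, Gj, Jv, Qb}.
Backdoor paths from Fj to Qp:
  P1: Fj <- Jv -> Ml <- Qp
Each backdoor path contains an unconditioned collider, so every path is already blocked with the empty conditioning set:
  P1: blocked at collider Ml (neither it nor any descendant is in the conditioning set).
The empty set is therefore the unique smallest valid set.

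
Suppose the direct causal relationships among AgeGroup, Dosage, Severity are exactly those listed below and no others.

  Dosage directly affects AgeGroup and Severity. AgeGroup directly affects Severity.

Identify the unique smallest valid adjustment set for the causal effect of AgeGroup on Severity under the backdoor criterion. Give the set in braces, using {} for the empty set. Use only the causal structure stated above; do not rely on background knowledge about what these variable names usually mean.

Variables eligible for adjustment (non-descendants of AgeGroup, excluding AgeGroup and Severity): {Dosage}.
Backdoor paths from AgeGroup to Severity:
  P1: AgeGroup <- Dosage -> Severity
The empty set is not sufficient: P1 (AgeGroup <- Dosage -> Severity) has no collider blocking it and no conditioned non-collider, so it is open.
Try {Dosage}:
  P1: blocked at fork node Dosage ∈ conditioning set.
{Dosage} contains no descendant of AgeGroup and blocks every backdoor path.
{Dosage} is the unique smallest valid adjustment set.

{Dosage}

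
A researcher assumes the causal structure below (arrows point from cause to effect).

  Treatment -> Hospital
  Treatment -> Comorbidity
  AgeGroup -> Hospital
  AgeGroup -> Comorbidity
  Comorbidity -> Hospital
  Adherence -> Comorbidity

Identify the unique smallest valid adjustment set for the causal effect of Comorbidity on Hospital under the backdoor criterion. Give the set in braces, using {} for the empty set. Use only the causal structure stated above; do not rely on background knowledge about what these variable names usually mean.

Variables eligible for adjustment (non-descendants of Comorbidity, excluding Comorbidity and Hospital): {Adherence, AgeGroup, Treatment}.
Backdoor paths from Comorbidity to Hospital:
  P1: Comorbidity <- AgeGroup -> Hospital
  P2: Comorbidity <- Treatment -> Hospital
The empty set is not sufficient: P1 (Comorbidity <- AgeGroup -> Hospital) has no collider blocking it and no conditioned non-collider, so it is open.
Try {AgeGroup, Treatment}:
  P1: blocked at fork node AgeGroup ∈ conditioning set.
  P2: blocked at fork node Treatment ∈ conditioning set.
{AgeGroup, Treatment} contains no descendant of Comorbidity and blocks every backdoor path.
Every element of {AgeGroup, Treatment} is needed (dropping AgeGroup leaves P1 open; dropping Treatment leaves P2 open), so no proper subset is valid.
Among all size-2 subsets of the eligible variables, only {AgeGroup, Treatment} blocks every backdoor path, so it is the unique smallest valid adjustment set.

{AgeGroup, Treatment}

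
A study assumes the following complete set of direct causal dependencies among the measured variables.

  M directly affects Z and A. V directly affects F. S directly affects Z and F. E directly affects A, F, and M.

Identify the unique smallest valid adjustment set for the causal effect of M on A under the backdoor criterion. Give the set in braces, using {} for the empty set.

{E}

Variables eligible for adjustment (non-descendants of M, excluding M and A): {E, F, S, V}.
Backdoor paths from M to A:
  P1: M <- E -> A
The empty set is not sufficient: P1 (M <- E -> A) has no collider blocking it and no conditioned non-collider, so it is open.
Try {E}:
  P1: blocked at fork node E ∈ conditioning set.
{E} contains no descendant of M and blocks every backdoor path.
No other singleton works — e.g. {V} leaves P1 open — so {E} is the unique smallest valid adjustment set.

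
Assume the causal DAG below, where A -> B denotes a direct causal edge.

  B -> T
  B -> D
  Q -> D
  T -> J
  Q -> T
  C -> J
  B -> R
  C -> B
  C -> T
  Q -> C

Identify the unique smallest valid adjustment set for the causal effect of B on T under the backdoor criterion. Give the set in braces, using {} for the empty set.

{C}

Variables eligible for adjustment (non-descendants of B, excluding B and T): {C, Q}.
Backdoor paths from B to T:
  P1: B <- C <- Q -> T
  P2: B <- C -> T
  P3: B <- C -> J <- T
The empty set is not sufficient: P1 (B <- C <- Q -> T) has no collider blocking it and no conditioned non-collider, so it is open.
Try {C}:
  P1: blocked at chain node C ∈ conditioning set.
  P2: blocked at fork node C ∈ conditioning set.
  P3: blocked at fork node C ∈ conditioning set.
{C} contains no descendant of B and blocks every backdoor path.
No other singleton works — e.g. {Q} leaves P2 open — so {C} is the unique smallest valid adjustment set.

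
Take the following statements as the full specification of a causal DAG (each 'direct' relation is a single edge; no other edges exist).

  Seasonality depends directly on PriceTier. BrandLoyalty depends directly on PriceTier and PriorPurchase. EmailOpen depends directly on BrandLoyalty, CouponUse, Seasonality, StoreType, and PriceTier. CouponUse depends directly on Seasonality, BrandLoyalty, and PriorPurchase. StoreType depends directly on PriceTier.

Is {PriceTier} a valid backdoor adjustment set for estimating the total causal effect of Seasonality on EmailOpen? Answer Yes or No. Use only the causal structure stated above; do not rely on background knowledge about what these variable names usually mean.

Yes

Backdoor paths from Seasonality to EmailOpen (paths whose first edge points into Seasonality):
  P1: Seasonality <- PriceTier -> BrandLoyalty <- PriorPurchase -> CouponUse -> EmailOpen
  P2: Seasonality <- PriceTier -> BrandLoyalty -> CouponUse -> EmailOpen
  P3: Seasonality <- PriceTier -> BrandLoyalty -> EmailOpen
  P4: Seasonality <- PriceTier -> StoreType -> EmailOpen
  P5: Seasonality <- PriceTier -> EmailOpen
Condition 1 (no descendant of Seasonality in the set): holds — descendants of Seasonality are {CouponUse, EmailOpen}; none are in {PriceTier}.
Condition 2 (every backdoor path blocked by {PriceTier}):
  P1: blocked at fork node PriceTier ∈ conditioning set.
  P2: blocked at fork node PriceTier ∈ conditioning set.
  P3: blocked at fork node PriceTier ∈ conditioning set.
  P4: blocked at fork node PriceTier ∈ conditioning set.
  P5: blocked at fork node PriceTier ∈ conditioning set.
{PriceTier} satisfies the backdoor criterion.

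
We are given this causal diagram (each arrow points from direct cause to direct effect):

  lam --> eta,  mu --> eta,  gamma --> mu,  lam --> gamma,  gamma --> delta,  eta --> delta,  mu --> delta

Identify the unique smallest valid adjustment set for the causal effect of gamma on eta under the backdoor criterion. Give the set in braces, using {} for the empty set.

Variables eligible for adjustment (non-descendants of gamma, excluding gamma and eta): {lam}.
Backdoor paths from gamma to eta:
  P1: gamma <- lam -> eta
The empty set is not sufficient: P1 (gamma <- lam -> eta) has no collider blocking it and no conditioned non-collider, so it is open.
Try {lam}:
  P1: blocked at fork node lam ∈ conditioning set.
{lam} contains no descendant of gamma and blocks every backdoor path.
{lam} is the unique smallest valid adjustment set.

{lam}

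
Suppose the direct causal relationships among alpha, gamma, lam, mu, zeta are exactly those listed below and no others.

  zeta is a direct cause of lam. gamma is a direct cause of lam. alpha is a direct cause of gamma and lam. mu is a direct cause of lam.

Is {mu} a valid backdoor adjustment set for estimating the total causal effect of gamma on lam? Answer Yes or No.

No

Backdoor paths from gamma to lam (paths whose first edge points into gamma):
  P1: gamma <- alpha -> lam
Condition 1 (no descendant of gamma in the set): holds — descendants of gamma are {lam}; none are in {mu}.
Condition 2 (every backdoor path blocked by {mu}):
  P1: open — no interior node is in the conditioning set.
{mu} does not satisfy the backdoor criterion.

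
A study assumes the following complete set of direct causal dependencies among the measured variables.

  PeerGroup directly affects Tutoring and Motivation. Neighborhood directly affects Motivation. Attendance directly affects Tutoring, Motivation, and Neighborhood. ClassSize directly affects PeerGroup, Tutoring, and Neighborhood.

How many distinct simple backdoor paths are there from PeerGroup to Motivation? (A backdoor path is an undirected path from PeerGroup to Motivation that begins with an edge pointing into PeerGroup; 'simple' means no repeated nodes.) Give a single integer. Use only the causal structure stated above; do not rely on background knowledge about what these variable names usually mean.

4

A backdoor path from PeerGroup to Motivation is any simple undirected path whose first edge points into PeerGroup (i.e. leaves PeerGroup via a parent).
Parents of PeerGroup: {ClassSize}.
Enumerating:
  P1: PeerGroup <- ClassSize -> Tutoring <- Attendance -> Neighborhood -> Motivation
  P2: PeerGroup <- ClassSize -> Tutoring <- Attendance -> Motivation
  P3: PeerGroup <- ClassSize -> Neighborhood <- Attendance -> Motivation
  P4: PeerGroup <- ClassSize -> Neighborhood -> Motivation
That exhausts the simple backdoor paths. Count: 4.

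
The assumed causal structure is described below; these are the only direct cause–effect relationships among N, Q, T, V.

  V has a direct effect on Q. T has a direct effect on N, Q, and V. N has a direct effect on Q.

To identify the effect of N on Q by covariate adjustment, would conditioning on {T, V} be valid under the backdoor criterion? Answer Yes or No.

Backdoor paths from N to Q (paths whose first edge points into N):
  P1: N <- T -> V -> Q
  P2: N <- T -> Q
Condition 1 (no descendant of N in the set): holds — descendants of N are {Q}; none are in {T, V}.
Condition 2 (every backdoor path blocked by {T, V}):
  P1: blocked at fork node T ∈ conditioning set.
  P2: blocked at fork node T ∈ conditioning set.
{T, V} satisfies the backdoor criterion.

Yes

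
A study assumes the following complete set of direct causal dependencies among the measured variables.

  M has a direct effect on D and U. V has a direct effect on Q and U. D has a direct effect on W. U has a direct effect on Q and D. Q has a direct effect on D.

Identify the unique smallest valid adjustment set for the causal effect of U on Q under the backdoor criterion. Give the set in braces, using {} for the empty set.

{V}

Variables eligible for adjustment (non-descendants of U, excluding U and Q): {M, V}.
Backdoor paths from U to Q:
  P1: U <- M -> D <- Q
  P2: U <- V -> Q
The empty set is not sufficient: P2 (U <- V -> Q) has no collider blocking it and no conditioned non-collider, so it is open.
Try {V}:
  P1: blocked at collider D (neither it nor any descendant is in the conditioning set).
  P2: blocked at fork node V ∈ conditioning set.
{V} contains no descendant of U and blocks every backdoor path.
No other singleton works — e.g. {M} leaves P2 open — so {V} is the unique smallest valid adjustment set.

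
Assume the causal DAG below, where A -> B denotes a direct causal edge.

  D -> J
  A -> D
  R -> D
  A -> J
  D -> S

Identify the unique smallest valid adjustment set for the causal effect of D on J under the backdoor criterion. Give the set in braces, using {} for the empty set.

{A}

Variables eligible for adjustment (non-descendants of D, excluding D and J): {A, R}.
Backdoor paths from D to J:
  P1: D <- A -> J
The empty set is not sufficient: P1 (D <- A -> J) has no collider blocking it and no conditioned non-collider, so it is open.
Try {A}:
  P1: blocked at fork node A ∈ conditioning set.
{A} contains no descendant of D and blocks every backdoor path.
No other singleton works — e.g. {R} leaves P1 open — so {A} is the unique smallest valid adjustment set.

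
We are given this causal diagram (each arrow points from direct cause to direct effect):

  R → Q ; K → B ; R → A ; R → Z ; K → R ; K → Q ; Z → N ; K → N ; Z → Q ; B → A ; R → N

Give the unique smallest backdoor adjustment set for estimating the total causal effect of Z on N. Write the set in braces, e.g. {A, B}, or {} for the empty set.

{R}

Variables eligible for adjustment (non-descendants of Z, excluding Z and N): {A, B, K, R}.
Backdoor paths from Z to N:
  P1: Z <- R <- K -> N
  P2: Z <- R -> N
  P3: Z <- R -> A <- B <- K -> N
  P4: Z <- R -> Q <- K -> N
The empty set is not sufficient: P1 (Z <- R <- K -> N) has no collider blocking it and no conditioned non-collider, so it is open.
Try {R}:
  P1: blocked at chain node R ∈ conditioning set.
  P2: blocked at fork node R ∈ conditioning set.
  P3: blocked at fork node R ∈ conditioning set.
  P4: blocked at fork node R ∈ conditioning set.
{R} contains no descendant of Z and blocks every backdoor path.
No other singleton works — e.g. {K} leaves P2 open — so {R} is the unique smallest valid adjustment set.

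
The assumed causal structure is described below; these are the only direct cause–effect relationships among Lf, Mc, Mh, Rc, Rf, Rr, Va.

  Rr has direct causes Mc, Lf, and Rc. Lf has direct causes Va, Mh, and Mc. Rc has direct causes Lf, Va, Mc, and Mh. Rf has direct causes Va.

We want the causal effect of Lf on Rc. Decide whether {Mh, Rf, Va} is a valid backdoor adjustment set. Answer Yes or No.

Backdoor paths from Lf to Rc (paths whose first edge points into Lf):
  P1: Lf <- Mc -> Rc
  P2: Lf <- Mc -> Rr <- Rc
  P3: Lf <- Va -> Rc
  P4: Lf <- Mh -> Rc
Condition 1 (no descendant of Lf in the set): holds — descendants of Lf are {Rc, Rr}; none are in {Mh, Rf, Va}.
Condition 2 (every backdoor path blocked by {Mh, Rf, Va}):
  P1: open — no interior node is in the conditioning set.
  P2: blocked at collider Rr (neither it nor any descendant is in the conditioning set).
  P3: blocked at fork node Va ∈ conditioning set.
  P4: blocked at fork node Mh ∈ conditioning set.
{Mh, Rf, Va} does not satisfy the backdoor criterion.

No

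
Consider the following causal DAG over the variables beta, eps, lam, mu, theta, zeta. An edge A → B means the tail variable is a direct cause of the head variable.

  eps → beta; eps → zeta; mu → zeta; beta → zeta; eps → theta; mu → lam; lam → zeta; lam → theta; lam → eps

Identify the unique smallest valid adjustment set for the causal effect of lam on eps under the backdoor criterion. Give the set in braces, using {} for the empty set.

{}

Variables eligible for adjustment (non-descendants of lam, excluding lam and eps): {mu}.
Backdoor paths from lam to eps:
  P1: lam <- mu -> zeta <- eps
  P2: lam <- mu -> zeta <- beta <- eps
Each backdoor path contains an unconditioned collider, so every path is already blocked with the empty conditioning set:
  P1: blocked at collider zeta (neither it nor any descendant is in the conditioning set).
  P2: blocked at collider zeta (neither it nor any descendant is in the conditioning set).
The empty set is therefore the unique smallest valid set.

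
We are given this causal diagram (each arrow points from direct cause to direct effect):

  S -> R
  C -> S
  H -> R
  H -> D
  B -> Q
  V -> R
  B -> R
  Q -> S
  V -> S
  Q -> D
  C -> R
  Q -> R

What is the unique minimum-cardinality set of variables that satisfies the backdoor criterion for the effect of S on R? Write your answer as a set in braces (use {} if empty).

{C, Q, V}

Variables eligible for adjustment (non-descendants of S, excluding S and R): {B, C, D, H, Q, V}.
Backdoor paths from S to R:
  P1: S <- Q <- B -> R
  P2: S <- Q -> D <- H -> R
  P3: S <- Q -> R
  P4: S <- C -> R
  P5: S <- V -> R
The empty set is not sufficient: P1 (S <- Q <- B -> R) has no collider blocking it and no conditioned non-collider, so it is open.
Try {C, Q, V}:
  P1: blocked at chain node Q ∈ conditioning set.
  P2: blocked at fork node Q ∈ conditioning set.
  P3: blocked at fork node Q ∈ conditioning set.
  P4: blocked at fork node C ∈ conditioning set.
  P5: blocked at fork node V ∈ conditioning set.
{C, Q, V} contains no descendant of S and blocks every backdoor path.
Every element of {C, Q, V} is needed (dropping C leaves P4 open; dropping Q leaves P1 open; dropping V leaves P5 open), so no proper subset is valid.
Among all size-3 subsets of the eligible variables, only {C, Q, V} blocks every backdoor path, so it is the unique smallest valid adjustment set.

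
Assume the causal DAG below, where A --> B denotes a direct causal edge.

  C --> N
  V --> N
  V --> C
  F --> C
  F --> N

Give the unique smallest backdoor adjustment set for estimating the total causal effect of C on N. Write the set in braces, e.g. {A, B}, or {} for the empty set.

Variables eligible for adjustment (non-descendants of C, excluding C and N): {F, V}.
Backdoor paths from C to N:
  P1: C <- V -> N
  P2: C <- F -> N
The empty set is not sufficient: P1 (C <- V -> N) has no collider blocking it and no conditioned non-collider, so it is open.
Try {F, V}:
  P1: blocked at fork node V ∈ conditioning set.
  P2: blocked at fork node F ∈ conditioning set.
{F, V} contains no descendant of C and blocks every backdoor path.
Every element of {F, V} is needed (dropping F leaves P2 open; dropping V leaves P1 open), so no proper subset is valid.
Among all size-2 subsets of the eligible variables, only {F, V} blocks every backdoor path, so it is the unique smallest valid adjustment set.

{F, V}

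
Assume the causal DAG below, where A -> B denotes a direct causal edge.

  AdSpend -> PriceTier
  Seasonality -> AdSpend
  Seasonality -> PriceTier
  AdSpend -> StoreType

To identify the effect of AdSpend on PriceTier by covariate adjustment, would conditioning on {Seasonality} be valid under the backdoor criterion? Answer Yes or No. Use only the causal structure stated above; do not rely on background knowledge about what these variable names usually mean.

Backdoor paths from AdSpend to PriceTier (paths whose first edge points into AdSpend):
  P1: AdSpend <- Seasonality -> PriceTier
Condition 1 (no descendant of AdSpend in the set): holds — descendants of AdSpend are {PriceTier, StoreType}; none are in {Seasonality}.
Condition 2 (every backdoor path blocked by {Seasonality}):
  P1: blocked at fork node Seasonality ∈ conditioning set.
{Seasonality} satisfies the backdoor criterion.

Yes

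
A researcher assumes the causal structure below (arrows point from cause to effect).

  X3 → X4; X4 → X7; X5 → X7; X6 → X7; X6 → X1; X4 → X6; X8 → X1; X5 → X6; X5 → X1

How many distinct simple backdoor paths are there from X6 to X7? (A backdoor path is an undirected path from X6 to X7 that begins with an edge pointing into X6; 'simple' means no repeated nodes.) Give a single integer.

2

A backdoor path from X6 to X7 is any simple undirected path whose first edge points into X6 (i.e. leaves X6 via a parent).
Parents of X6: {X4, X5}.
Enumerating:
  P1: X6 <- X4 -> X7
  P2: X6 <- X5 -> X7
That exhausts the simple backdoor paths. Count: 2.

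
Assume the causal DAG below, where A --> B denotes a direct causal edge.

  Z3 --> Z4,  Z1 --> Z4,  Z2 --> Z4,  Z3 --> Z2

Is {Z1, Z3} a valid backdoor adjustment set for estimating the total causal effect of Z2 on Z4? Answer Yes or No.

Backdoor paths from Z2 to Z4 (paths whose first edge points into Z2):
  P1: Z2 <- Z3 -> Z4
Condition 1 (no descendant of Z2 in the set): holds — descendants of Z2 are {Z4}; none are in {Z1, Z3}.
Condition 2 (every backdoor path blocked by {Z1, Z3}):
  P1: blocked at fork node Z3 ∈ conditioning set.
{Z1, Z3} satisfies the backdoor criterion.

Yes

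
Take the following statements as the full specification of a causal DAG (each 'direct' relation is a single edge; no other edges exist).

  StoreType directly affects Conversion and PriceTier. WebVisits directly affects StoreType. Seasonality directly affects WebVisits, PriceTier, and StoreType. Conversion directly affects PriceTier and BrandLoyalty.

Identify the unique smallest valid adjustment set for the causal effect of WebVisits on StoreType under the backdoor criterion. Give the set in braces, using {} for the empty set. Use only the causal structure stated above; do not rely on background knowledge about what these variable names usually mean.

{Seasonality}

Variables eligible for adjustment (non-descendants of WebVisits, excluding WebVisits and StoreType): {Seasonality}.
Backdoor paths from WebVisits to StoreType:
  P1: WebVisits <- Seasonality -> StoreType
  P2: WebVisits <- Seasonality -> PriceTier <- StoreType
  P3: WebVisits <- Seasonality -> PriceTier <- Conversion <- StoreType
The empty set is not sufficient: P1 (WebVisits <- Seasonality -> StoreType) has no collider blocking it and no conditioned non-collider, so it is open.
Try {Seasonality}:
  P1: blocked at fork node Seasonality ∈ conditioning set.
  P2: blocked at fork node Seasonality ∈ conditioning set.
  P3: blocked at fork node Seasonality ∈ conditioning set.
{Seasonality} contains no descendant of WebVisits and blocks every backdoor path.
{Seasonality} is the unique smallest valid adjustment set.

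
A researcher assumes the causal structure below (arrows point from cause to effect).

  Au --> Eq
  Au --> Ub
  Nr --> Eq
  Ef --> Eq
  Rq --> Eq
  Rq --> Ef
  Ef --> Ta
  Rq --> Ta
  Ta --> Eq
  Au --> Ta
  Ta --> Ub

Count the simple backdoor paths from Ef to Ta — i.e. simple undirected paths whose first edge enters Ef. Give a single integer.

A backdoor path from Ef to Ta is any simple undirected path whose first edge points into Ef (i.e. leaves Ef via a parent).
Parents of Ef: {Rq}.
Enumerating:
  P1: Ef <- Rq -> Ta
  P2: Ef <- Rq -> Eq <- Au -> Ta
  P3: Ef <- Rq -> Eq <- Au -> Ub <- Ta
  P4: Ef <- Rq -> Eq <- Ta
That exhausts the simple backdoor paths. Count: 4.

4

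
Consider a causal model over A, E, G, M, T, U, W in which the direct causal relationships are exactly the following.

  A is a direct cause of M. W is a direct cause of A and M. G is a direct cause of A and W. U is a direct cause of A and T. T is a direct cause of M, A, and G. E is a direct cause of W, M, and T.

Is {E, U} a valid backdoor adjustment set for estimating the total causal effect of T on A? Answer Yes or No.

Backdoor paths from T to A (paths whose first edge points into T):
  P1: T <- U -> A
  P2: T <- E -> W <- G -> A
  P3: T <- E -> W -> A
  P4: T <- E -> W -> M <- A
  P5: T <- E -> M <- W <- G -> A
  P6: T <- E -> M <- W -> A
  P7: T <- E -> M <- A
Condition 1 (no descendant of T in the set): holds — descendants of T are {A, G, M, W}; none are in {E, U}.
Condition 2 (every backdoor path blocked by {E, U}):
  P1: blocked at fork node U ∈ conditioning set.
  P2: blocked at fork node E ∈ conditioning set.
  P3: blocked at fork node E ∈ conditioning set.
  P4: blocked at fork node E ∈ conditioning set.
  P5: blocked at fork node E ∈ conditioning set.
  P6: blocked at fork node E ∈ conditioning set.
  P7: blocked at fork node E ∈ conditioning set.
{E, U} satisfies the backdoor criterion.

Yes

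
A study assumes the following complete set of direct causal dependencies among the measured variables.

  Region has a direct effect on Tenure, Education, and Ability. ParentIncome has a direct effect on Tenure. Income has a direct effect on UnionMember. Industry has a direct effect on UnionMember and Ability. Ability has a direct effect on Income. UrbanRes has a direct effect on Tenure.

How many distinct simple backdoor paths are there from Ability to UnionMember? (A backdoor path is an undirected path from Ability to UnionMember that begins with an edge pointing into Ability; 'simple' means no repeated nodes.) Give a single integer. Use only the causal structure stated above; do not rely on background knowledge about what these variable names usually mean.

1

A backdoor path from Ability to UnionMember is any simple undirected path whose first edge points into Ability (i.e. leaves Ability via a parent).
Parents of Ability: {Industry, Region}.
Enumerating:
  P1: Ability <- Industry -> UnionMember
That exhausts the simple backdoor paths. Count: 1.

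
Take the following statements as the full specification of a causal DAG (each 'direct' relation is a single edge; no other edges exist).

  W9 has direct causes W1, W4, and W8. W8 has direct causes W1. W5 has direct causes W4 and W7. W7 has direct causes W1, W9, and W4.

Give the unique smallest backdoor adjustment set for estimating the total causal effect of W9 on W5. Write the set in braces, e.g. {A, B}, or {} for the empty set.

Variables eligible for adjustment (non-descendants of W9, excluding W9 and W5): {W1, W4, W8}.
Backdoor paths from W9 to W5:
  P1: W9 <- W1 -> W7 <- W4 -> W5
  P2: W9 <- W1 -> W7 -> W5
  P3: W9 <- W8 <- W1 -> W7 <- W4 -> W5
  P4: W9 <- W8 <- W1 -> W7 -> W5
  P5: W9 <- W4 -> W7 -> W5
  P6: W9 <- W4 -> W5
The empty set is not sufficient: P2 (W9 <- W1 -> W7 -> W5) has no collider blocking it and no conditioned non-collider, so it is open.
Try {W1, W4}:
  P1: blocked at fork node W1 ∈ conditioning set.
  P2: blocked at fork node W1 ∈ conditioning set.
  P3: blocked at fork node W1 ∈ conditioning set.
  P4: blocked at fork node W1 ∈ conditioning set.
  P5: blocked at fork node W4 ∈ conditioning set.
  P6: blocked at fork node W4 ∈ conditioning set.
{W1, W4} contains no descendant of W9 and blocks every backdoor path.
Every element of {W1, W4} is needed (dropping W1 leaves P2 open; dropping W4 leaves P5 open), so no proper subset is valid.
Among all size-2 subsets of the eligible variables, only {W1, W4} blocks every backdoor path, so it is the unique smallest valid adjustment set.

{W1, W4}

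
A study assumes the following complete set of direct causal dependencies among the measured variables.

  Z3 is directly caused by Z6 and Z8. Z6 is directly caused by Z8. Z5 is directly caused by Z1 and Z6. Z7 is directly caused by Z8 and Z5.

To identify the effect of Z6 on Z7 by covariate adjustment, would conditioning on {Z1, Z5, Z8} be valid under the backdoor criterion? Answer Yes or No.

No

Backdoor paths from Z6 to Z7 (paths whose first edge points into Z6):
  P1: Z6 <- Z8 -> Z7
Condition 1 (no descendant of Z6 in the set): FAILS — Z5 is a descendant of Z6.
Condition 2 (every backdoor path blocked by {Z1, Z5, Z8}):
  P1: blocked at fork node Z8 ∈ conditioning set.
{Z1, Z5, Z8} does not satisfy the backdoor criterion.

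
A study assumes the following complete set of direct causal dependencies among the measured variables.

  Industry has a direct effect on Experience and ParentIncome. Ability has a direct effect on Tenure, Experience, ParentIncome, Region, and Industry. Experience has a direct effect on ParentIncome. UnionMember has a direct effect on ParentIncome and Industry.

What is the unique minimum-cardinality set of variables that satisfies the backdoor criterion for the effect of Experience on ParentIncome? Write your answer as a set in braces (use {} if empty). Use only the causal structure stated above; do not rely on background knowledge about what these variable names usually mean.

{Ability, Industry}

Variables eligible for adjustment (non-descendants of Experience, excluding Experience and ParentIncome): {Ability, Industry, Region, Tenure, UnionMember}.
Backdoor paths from Experience to ParentIncome:
  P1: Experience <- Ability -> Industry <- UnionMember -> ParentIncome
  P2: Experience <- Ability -> Industry -> ParentIncome
  P3: Experience <- Ability -> ParentIncome
  P4: Experience <- Industry <- UnionMember -> ParentIncome
  P5: Experience <- Industry <- Ability -> ParentIncome
  P6: Experience <- Industry -> ParentIncome
The empty set is not sufficient: P2 (Experience <- Ability -> Industry -> ParentIncome) has no collider blocking it and no conditioned non-collider, so it is open.
Try {Ability, Industry}:
  P1: blocked at fork node Ability ∈ conditioning set.
  P2: blocked at fork node Ability ∈ conditioning set.
  P3: blocked at fork node Ability ∈ conditioning set.
  P4: blocked at chain node Industry ∈ conditioning set.
  P5: blocked at chain node Industry ∈ conditioning set.
  P6: blocked at fork node Industry ∈ conditioning set.
{Ability, Industry} contains no descendant of Experience and blocks every backdoor path.
Every element of {Ability, Industry} is needed (dropping Ability leaves P1 open; dropping Industry leaves P4 open), so no proper subset is valid.
Among all size-2 subsets of the eligible variables, only {Ability, Industry} blocks every backdoor path, so it is the unique smallest valid adjustment set.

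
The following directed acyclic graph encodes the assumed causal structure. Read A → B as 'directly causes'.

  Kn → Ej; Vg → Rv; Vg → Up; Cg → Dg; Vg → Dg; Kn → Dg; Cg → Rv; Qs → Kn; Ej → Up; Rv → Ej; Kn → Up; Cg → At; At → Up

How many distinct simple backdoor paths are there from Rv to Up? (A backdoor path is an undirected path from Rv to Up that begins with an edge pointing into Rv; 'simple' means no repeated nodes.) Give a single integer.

A backdoor path from Rv to Up is any simple undirected path whose first edge points into Rv (i.e. leaves Rv via a parent).
Parents of Rv: {Cg, Vg}.
Enumerating:
  P1: Rv <- Cg -> At -> Up
  P2: Rv <- Cg -> Dg <- Kn -> Ej -> Up
  P3: Rv <- Cg -> Dg <- Kn -> Up
  P4: Rv <- Cg -> Dg <- Vg -> Up
  P5: Rv <- Vg -> Dg <- Cg -> At -> Up
  P6: Rv <- Vg -> Dg <- Kn -> Ej -> Up
  P7: Rv <- Vg -> Dg <- Kn -> Up
  P8: Rv <- Vg -> Up
That exhausts the simple backdoor paths. Count: 8.

8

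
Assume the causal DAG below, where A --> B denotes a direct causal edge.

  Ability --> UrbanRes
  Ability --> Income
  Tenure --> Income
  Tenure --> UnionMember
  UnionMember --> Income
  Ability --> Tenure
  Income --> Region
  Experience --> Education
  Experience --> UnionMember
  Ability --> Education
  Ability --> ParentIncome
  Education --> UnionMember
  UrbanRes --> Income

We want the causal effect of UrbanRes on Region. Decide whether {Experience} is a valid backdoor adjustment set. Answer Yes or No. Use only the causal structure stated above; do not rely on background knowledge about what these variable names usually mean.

Backdoor paths from UrbanRes to Region (paths whose first edge points into UrbanRes):
  P1: UrbanRes <- Ability -> Tenure -> UnionMember -> Income -> Region
  P2: UrbanRes <- Ability -> Tenure -> Income -> Region
  P3: UrbanRes <- Ability -> Education <- Experience -> UnionMember <- Tenure -> Income -> Region
  P4: UrbanRes <- Ability -> Education <- Experience -> UnionMember -> Income -> Region
  P5: UrbanRes <- Ability -> Education -> UnionMember <- Tenure -> Income -> Region
  P6: UrbanRes <- Ability -> Education -> UnionMember -> Income -> Region
  P7: UrbanRes <- Ability -> Income -> Region
Condition 1 (no descendant of UrbanRes in the set): holds — descendants of UrbanRes are {Income, Region}; none are in {Experience}.
Condition 2 (every backdoor path blocked by {Experience}):
  P1: open — no interior node is in the conditioning set.
  P2: open — no interior node is in the conditioning set.
  P3: blocked at collider Education (neither it nor any descendant is in the conditioning set).
  P4: blocked at collider Education (neither it nor any descendant is in the conditioning set).
  P5: blocked at collider UnionMember (neither it nor any descendant is in the conditioning set).
  P6: open — no interior node is in the conditioning set.
  P7: open — no interior node is in the conditioning set.
{Experience} does not satisfy the backdoor criterion.

No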